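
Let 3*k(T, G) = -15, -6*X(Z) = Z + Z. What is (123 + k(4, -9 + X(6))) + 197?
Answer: 315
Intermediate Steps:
X(Z) = -Z/3 (X(Z) = -(Z + Z)/6 = -Z/3)
k(T, G) = -5 (k(T, G) = (1/3)*(-15) = -5)
(123 + k(4, -9 + X(6))) + 197 = (123 - 5) + 197 = 118 + 197 = 315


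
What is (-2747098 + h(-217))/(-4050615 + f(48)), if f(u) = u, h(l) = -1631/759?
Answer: 2085049013/3074380353 ≈ 0.67820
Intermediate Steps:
h(l) = -1631/759 (h(l) = -1631*1/759 = -1631/759)
(-2747098 + h(-217))/(-4050615 + f(48)) = (-2747098 - 1631/759)/(-4050615 + 48) = -2085049013/759/(-4050567) = -2085049013/759*(-1/4050567) = 2085049013/3074380353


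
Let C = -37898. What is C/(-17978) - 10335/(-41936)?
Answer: 887546579/376962704 ≈ 2.3545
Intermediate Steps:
C/(-17978) - 10335/(-41936) = -37898/(-17978) - 10335/(-41936) = -37898*(-1/17978) - 10335*(-1/41936) = 18949/8989 + 10335/41936 = 887546579/376962704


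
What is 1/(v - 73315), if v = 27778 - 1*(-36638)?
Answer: -1/8899 ≈ -0.00011237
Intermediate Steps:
v = 64416 (v = 27778 + 36638 = 64416)
1/(v - 73315) = 1/(64416 - 73315) = 1/(-8899) = -1/8899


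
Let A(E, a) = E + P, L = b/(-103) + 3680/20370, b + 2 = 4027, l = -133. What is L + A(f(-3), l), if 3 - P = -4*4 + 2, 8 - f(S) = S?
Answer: -2286313/209811 ≈ -10.897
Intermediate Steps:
b = 4025 (b = -2 + 4027 = 4025)
f(S) = 8 - S
P = 17 (P = 3 - (-4*4 + 2) = 3 - (-16 + 2) = 3 - 1*(-14) = 3 + 14 = 17)
L = -8161021/209811 (L = 4025/(-103) + 3680/20370 = 4025*(-1/103) + 3680*(1/20370) = -4025/103 + 368/2037 = -8161021/209811 ≈ -38.897)
A(E, a) = 17 + E (A(E, a) = E + 17 = 17 + E)
L + A(f(-3), l) = -8161021/209811 + (17 + (8 - 1*(-3))) = -8161021/209811 + (17 + (8 + 3)) = -8161021/209811 + (17 + 11) = -8161021/209811 + 28 = -2286313/209811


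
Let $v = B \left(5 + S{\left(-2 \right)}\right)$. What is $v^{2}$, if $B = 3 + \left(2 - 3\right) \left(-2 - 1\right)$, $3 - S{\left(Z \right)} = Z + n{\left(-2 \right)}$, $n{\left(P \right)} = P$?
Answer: $5184$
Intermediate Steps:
$S{\left(Z \right)} = 5 - Z$ ($S{\left(Z \right)} = 3 - \left(Z - 2\right) = 3 - \left(-2 + Z\right) = 5 - Z$)
$B = 6$ ($B = 3 - -3 = 3 + 3 = 6$)
$v = 72$ ($v = 6 \left(5 + \left(5 - -2\right)\right) = 6 \left(5 + \left(5 + 2\right)\right) = 6 \left(5 + 7\right) = 6 \cdot 12 = 72$)
$v^{2} = 72^{2} = 5184$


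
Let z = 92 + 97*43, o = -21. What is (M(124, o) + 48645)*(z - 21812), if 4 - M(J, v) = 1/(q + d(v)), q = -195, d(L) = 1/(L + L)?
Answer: -6992995733549/8191 ≈ -8.5374e+8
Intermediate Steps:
d(L) = 1/(2*L)
z = 4263 (z = 92 + 4171 = 4263)
M(J, v) = 4 - 1/(-195 + 1/(2*v))
(M(124, o) + 48645)*(z - 21812) = (2*(-2 + 781*(-21))/(-1 + 390*(-21)) + 48645)*(4263 - 21812) = (2*(-2 - 16401)/(-1 - 8190) + 48645)*(-17549) = (2*(-16403)/(-8191) + 48645)*(-17549) = (2*(-1/8191)*(-16403) + 48645)*(-17549) = (32806/8191 + 48645)*(-17549) = (398484001/8191)*(-17549) = -6992995733549/8191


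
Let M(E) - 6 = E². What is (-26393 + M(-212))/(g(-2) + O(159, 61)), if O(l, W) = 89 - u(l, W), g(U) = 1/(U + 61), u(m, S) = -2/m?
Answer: 15825747/75926 ≈ 208.44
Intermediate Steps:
g(U) = 1/(61 + U)
O(l, W) = 89 + 2/l (O(l, W) = 89 - (-2)/l = 89 + 2/l)
M(E) = 6 + E²
(-26393 + M(-212))/(g(-2) + O(159, 61)) = (-26393 + (6 + (-212)²))/(1/(61 - 2) + (89 + 2/159)) = (-26393 + (6 + 44944))/(1/59 + (89 + 2*(1/159))) = (-26393 + 44950)/(1/59 + (89 + 2/159)) = 18557/(1/59 + 14153/159) = 18557/(835186/9381) = 18557*(9381/835186) = 15825747/75926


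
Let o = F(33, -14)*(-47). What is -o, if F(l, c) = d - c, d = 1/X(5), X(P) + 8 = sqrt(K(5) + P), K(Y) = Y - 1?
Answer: 3243/5 ≈ 648.60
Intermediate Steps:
K(Y) = -1 + Y
X(P) = -8 + sqrt(4 + P) (X(P) = -8 + sqrt((-1 + 5) + P) = -8 + sqrt(4 + P))
d = -1/5 (d = 1/(-8 + sqrt(4 + 5)) = 1/(-8 + sqrt(9)) = 1/(-8 + 3) = 1/(-5) = -1/5 ≈ -0.20000)
F(l, c) = -1/5 - c
o = -3243/5 (o = (-1/5 - 1*(-14))*(-47) = (-1/5 + 14)*(-47) = (69/5)*(-47) = -3243/5 ≈ -648.60)
-o = -1*(-3243/5) = 3243/5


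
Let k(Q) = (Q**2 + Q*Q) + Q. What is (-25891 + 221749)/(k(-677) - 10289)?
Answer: 97929/452846 ≈ 0.21625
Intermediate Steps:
k(Q) = Q + 2*Q**2 (k(Q) = (Q**2 + Q**2) + Q = 2*Q**2 + Q = Q + 2*Q**2)
(-25891 + 221749)/(k(-677) - 10289) = (-25891 + 221749)/(-677*(1 + 2*(-677)) - 10289) = 195858/(-677*(1 - 1354) - 10289) = 195858/(-677*(-1353) - 10289) = 195858/(915981 - 10289) = 195858/905692 = 195858*(1/905692) = 97929/452846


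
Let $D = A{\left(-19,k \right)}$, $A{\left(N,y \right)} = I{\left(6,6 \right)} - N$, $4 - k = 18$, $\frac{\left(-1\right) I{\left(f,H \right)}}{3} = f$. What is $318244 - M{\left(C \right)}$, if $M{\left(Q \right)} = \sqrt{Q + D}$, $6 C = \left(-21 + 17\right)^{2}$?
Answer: $318244 - \frac{\sqrt{33}}{3} \approx 3.1824 \cdot 10^{5}$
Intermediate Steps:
$I{\left(f,H \right)} = - 3 f$
$k = -14$ ($k = 4 - 18 = -14$)
$A{\left(N,y \right)} = -18 - N$ ($A{\left(N,y \right)} = \left(-3\right) 6 - N = -18 - N$)
$D = 1$ ($D = -18 - -19 = -18 + 19 = 1$)
$C = \frac{8}{3}$ ($C = \frac{\left(-21 + 17\right)^{2}}{6} = \frac{\left(-4\right)^{2}}{6} = \frac{1}{6} \cdot 16 = \frac{8}{3} \approx 2.6667$)
$M{\left(Q \right)} = \sqrt{1 + Q}$ ($M{\left(Q \right)} = \sqrt{Q + 1} = \sqrt{1 + Q}$)
$318244 - M{\left(C \right)} = 318244 - \sqrt{1 + \frac{8}{3}} = 318244 - \sqrt{\frac{11}{3}} = 318244 - \frac{\sqrt{33}}{3}$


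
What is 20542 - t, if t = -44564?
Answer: 65106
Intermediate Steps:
20542 - t = 20542 - 1*(-44564) = 20542 + 44564 = 65106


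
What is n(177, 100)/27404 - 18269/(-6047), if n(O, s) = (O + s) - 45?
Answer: 125511645/41427997 ≈ 3.0296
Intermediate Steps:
n(O, s) = -45 + O + s
n(177, 100)/27404 - 18269/(-6047) = (-45 + 177 + 100)/27404 - 18269/(-6047) = 232*(1/27404) - 18269*(-1/6047) = 58/6851 + 18269/6047 = 125511645/41427997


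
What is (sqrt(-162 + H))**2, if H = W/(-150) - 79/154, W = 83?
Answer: -941708/5775 ≈ -163.07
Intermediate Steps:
H = -6158/5775 (H = 83/(-150) - 79/154 = 83*(-1/150) - 79*1/154 = -83/150 - 79/154 = -6158/5775 ≈ -1.0663)
(sqrt(-162 + H))**2 = (sqrt(-162 - 6158/5775))**2 = (sqrt(-941708/5775))**2 = (2*I*sqrt(54383637)/1155)**2 = -941708/5775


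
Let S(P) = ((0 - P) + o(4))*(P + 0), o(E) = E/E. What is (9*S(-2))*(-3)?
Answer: 162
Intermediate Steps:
o(E) = 1
S(P) = P*(1 - P) (S(P) = ((0 - P) + 1)*(P + 0) = (-P + 1)*P = (1 - P)*P = P*(1 - P))
(9*S(-2))*(-3) = (9*(-2*(1 - 1*(-2))))*(-3) = (9*(-2*(1 + 2)))*(-3) = (9*(-2*3))*(-3) = (9*(-6))*(-3) = -54*(-3) = 162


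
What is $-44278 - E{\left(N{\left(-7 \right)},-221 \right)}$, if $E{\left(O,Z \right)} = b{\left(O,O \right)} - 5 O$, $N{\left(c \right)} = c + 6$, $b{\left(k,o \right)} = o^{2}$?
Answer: $-44284$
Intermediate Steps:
$N{\left(c \right)} = 6 + c$
$E{\left(O,Z \right)} = O^{2} - 5 O$
$-44278 - E{\left(N{\left(-7 \right)},-221 \right)} = -44278 - \left(6 - 7\right) \left(-5 + \left(6 - 7\right)\right) = -44278 - - (-5 - 1) = -44278 - \left(-1\right) \left(-6\right) = -44278 - 6 = -44284$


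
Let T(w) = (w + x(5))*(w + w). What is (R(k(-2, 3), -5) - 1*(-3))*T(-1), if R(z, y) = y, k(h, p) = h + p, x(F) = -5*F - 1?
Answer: -108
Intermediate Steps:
x(F) = -1 - 5*F
T(w) = 2*w*(-26 + w) (T(w) = (w + (-1 - 5*5))*(w + w) = (w + (-1 - 25))*(2*w) = (w - 26)*(2*w) = (-26 + w)*(2*w) = 2*w*(-26 + w))
(R(k(-2, 3), -5) - 1*(-3))*T(-1) = (-5 - 1*(-3))*(2*(-1)*(-26 - 1)) = (-5 + 3)*(2*(-1)*(-27)) = -2*54 = -108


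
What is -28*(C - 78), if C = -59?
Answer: 3836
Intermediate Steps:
-28*(C - 78) = -28*(-59 - 78) = -28*(-137) = 3836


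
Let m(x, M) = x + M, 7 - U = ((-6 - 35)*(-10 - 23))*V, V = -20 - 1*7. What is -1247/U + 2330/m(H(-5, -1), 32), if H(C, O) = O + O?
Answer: 8509613/109614 ≈ 77.633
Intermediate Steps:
V = -27 (V = -20 - 7 = -27)
H(C, O) = 2*O
U = 36538 (U = 7 - (-6 - 35)*(-10 - 23)*(-27) = 7 - (-41*(-33))*(-27) = 7 - 1353*(-27) = 7 - 1*(-36531) = 7 + 36531 = 36538)
m(x, M) = M + x
-1247/U + 2330/m(H(-5, -1), 32) = -1247/36538 + 2330/(32 + 2*(-1)) = -1247*1/36538 + 2330/(32 - 2) = -1247/36538 + 2330/30 = -1247/36538 + 2330*(1/30) = -1247/36538 + 233/3 = 8509613/109614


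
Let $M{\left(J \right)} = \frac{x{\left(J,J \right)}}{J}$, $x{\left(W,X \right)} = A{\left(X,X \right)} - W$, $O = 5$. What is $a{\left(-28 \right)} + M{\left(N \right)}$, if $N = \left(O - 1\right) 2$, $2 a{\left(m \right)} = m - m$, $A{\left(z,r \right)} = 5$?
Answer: $- \frac{3}{8} \approx -0.375$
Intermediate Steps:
$a{\left(m \right)} = 0$ ($a{\left(m \right)} = \frac{m - m}{2} = \frac{1}{2} \cdot 0 = 0$)
$x{\left(W,X \right)} = 5 - W$
$N = 8$ ($N = \left(5 - 1\right) 2 = 4 \cdot 2 = 8$)
$M{\left(J \right)} = \frac{5 - J}{J}$
$a{\left(-28 \right)} + M{\left(N \right)} = 0 + \frac{5 - 8}{8} = 0 + \frac{1}{8} \left(-3\right) = 0 - \frac{3}{8} = - \frac{3}{8}$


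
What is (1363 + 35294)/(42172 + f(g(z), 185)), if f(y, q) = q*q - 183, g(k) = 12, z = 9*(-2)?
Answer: 36657/76214 ≈ 0.48097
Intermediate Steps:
z = -18
f(y, q) = -183 + q² (f(y, q) = q² - 183 = -183 + q²)
(1363 + 35294)/(42172 + f(g(z), 185)) = (1363 + 35294)/(42172 + (-183 + 185²)) = 36657/(42172 + (-183 + 34225)) = 36657/(42172 + 34042) = 36657/76214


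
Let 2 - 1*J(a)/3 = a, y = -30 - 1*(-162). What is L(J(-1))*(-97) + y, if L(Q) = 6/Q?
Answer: 202/3 ≈ 67.333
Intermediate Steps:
y = 132 (y = -30 + 162 = 132)
J(a) = 6 - 3*a
L(J(-1))*(-97) + y = (6/(6 - 3*(-1)))*(-97) + 132 = (6/(6 + 3))*(-97) + 132 = (6/9)*(-97) + 132 = (6*(⅑))*(-97) + 132 = (⅔)*(-97) + 132 = -194/3 + 132 = 202/3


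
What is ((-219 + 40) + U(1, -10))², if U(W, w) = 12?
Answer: 27889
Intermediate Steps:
((-219 + 40) + U(1, -10))² = ((-219 + 40) + 12)² = (-179 + 12)² = (-167)² = 27889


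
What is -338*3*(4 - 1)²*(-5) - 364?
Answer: 45266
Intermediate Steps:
-338*3*(4 - 1)²*(-5) - 364 = -338*3*3²*(-5) - 364 = -338*3*9*(-5) - 364 = -9126*(-5) - 364 = -338*(-135) - 364 = 45630 - 364 = 45266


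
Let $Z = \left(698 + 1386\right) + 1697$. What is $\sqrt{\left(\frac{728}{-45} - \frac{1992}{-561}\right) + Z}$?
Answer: $\frac{\sqrt{29649653165}}{2805} \approx 61.387$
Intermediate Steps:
$Z = 3781$ ($Z = 2084 + 1697 = 3781$)
$\sqrt{\left(\frac{728}{-45} - \frac{1992}{-561}\right) + Z} = \sqrt{\left(\frac{728}{-45} - \frac{1992}{-561}\right) + 3781} = \sqrt{\left(728 \left(- \frac{1}{45}\right) - - \frac{664}{187}\right) + 3781} = \sqrt{\left(- \frac{728}{45} + \frac{664}{187}\right) + 3781} = \sqrt{- \frac{106256}{8415} + 3781} = \sqrt{\frac{31710859}{8415}} = \frac{\sqrt{29649653165}}{2805}$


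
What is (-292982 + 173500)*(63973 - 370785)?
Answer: 36658511384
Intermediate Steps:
(-292982 + 173500)*(63973 - 370785) = -119482*(-306812) = 36658511384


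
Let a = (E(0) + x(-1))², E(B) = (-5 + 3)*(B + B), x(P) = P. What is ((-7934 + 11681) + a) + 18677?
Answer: 22425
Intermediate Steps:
E(B) = -4*B
a = 1 (a = (-4*0 - 1)² = (0 - 1)² = (-1)² = 1)
((-7934 + 11681) + a) + 18677 = ((-7934 + 11681) + 1) + 18677 = (3747 + 1) + 18677 = 3748 + 18677 = 22425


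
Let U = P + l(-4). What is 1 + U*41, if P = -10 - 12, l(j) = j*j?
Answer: -245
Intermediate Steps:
l(j) = j**2
P = -22
U = -6 (U = -22 + (-4)**2 = -22 + 16 = -6)
1 + U*41 = 1 - 6*41 = 1 - 246 = -245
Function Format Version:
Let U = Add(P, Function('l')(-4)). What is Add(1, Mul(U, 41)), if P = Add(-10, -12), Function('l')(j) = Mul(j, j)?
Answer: -245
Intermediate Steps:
Function('l')(j) = Pow(j, 2)
P = -22
U = -6 (U = Add(-22, Pow(-4, 2)) = Add(-22, 16) = -6)
Add(1, Mul(U, 41)) = Add(1, Mul(-6, 41)) = Add(1, -246) = -245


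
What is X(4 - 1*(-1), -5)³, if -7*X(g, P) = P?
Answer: 125/343 ≈ 0.36443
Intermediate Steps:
X(g, P) = -P/7
X(4 - 1*(-1), -5)³ = (-⅐*(-5))³ = (5/7)³ = 125/343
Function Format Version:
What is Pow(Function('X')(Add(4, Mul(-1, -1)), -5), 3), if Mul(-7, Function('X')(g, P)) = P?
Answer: Rational(125, 343) ≈ 0.36443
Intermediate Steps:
Function('X')(g, P) = Mul(Rational(-1, 7), P)
Pow(Function('X')(Add(4, Mul(-1, -1)), -5), 3) = Pow(Mul(Rational(-1, 7), -5), 3) = Pow(Rational(5, 7), 3) = Rational(125, 343)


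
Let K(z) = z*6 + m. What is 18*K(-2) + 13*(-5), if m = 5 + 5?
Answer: -101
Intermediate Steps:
m = 10
K(z) = 10 + 6*z (K(z) = z*6 + 10 = 6*z + 10 = 10 + 6*z)
18*K(-2) + 13*(-5) = 18*(10 + 6*(-2)) + 13*(-5) = 18*(10 - 12) - 65 = 18*(-2) - 65 = -36 - 65 = -101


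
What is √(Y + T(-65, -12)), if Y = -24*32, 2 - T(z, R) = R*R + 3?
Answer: I*√913 ≈ 30.216*I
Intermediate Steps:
T(z, R) = -1 - R² (T(z, R) = 2 - (R*R + 3) = 2 - (R² + 3) = 2 - (3 + R²) = 2 + (-3 - R²) = -1 - R²)
Y = -768
√(Y + T(-65, -12)) = √(-768 + (-1 - 1*(-12)²)) = √(-768 + (-1 - 1*144)) = √(-768 + (-1 - 144)) = √(-768 - 145) = √(-913) = I*√913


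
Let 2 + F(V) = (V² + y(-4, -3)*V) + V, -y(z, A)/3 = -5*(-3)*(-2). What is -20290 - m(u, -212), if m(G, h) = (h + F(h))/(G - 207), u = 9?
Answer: -1995991/99 ≈ -20162.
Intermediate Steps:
y(z, A) = 90 (y(z, A) = -3*(-5*(-3))*(-2) = -45*(-2) = -3*(-30) = 90)
F(V) = -2 + V² + 91*V (F(V) = -2 + ((V² + 90*V) + V) = -2 + (V² + 91*V) = -2 + V² + 91*V)
m(G, h) = (-2 + h² + 92*h)/(-207 + G) (m(G, h) = (h + (-2 + h² + 91*h))/(G - 207) = (-2 + h² + 92*h)/(-207 + G))
-20290 - m(u, -212) = -20290 - (-2 + (-212)² + 92*(-212))/(-207 + 9) = -20290 - (-2 + 44944 - 19504)/(-198) = -20290 - (-1)*25438/198 = -20290 - 1*(-12719/99) = -20290 + 12719/99 = -1995991/99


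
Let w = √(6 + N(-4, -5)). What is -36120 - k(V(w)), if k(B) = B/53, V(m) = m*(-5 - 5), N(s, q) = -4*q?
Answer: -36120 + 10*√26/53 ≈ -36119.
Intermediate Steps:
w = √26 (w = √(6 - 4*(-5)) = √(6 + 20) = √26 ≈ 5.0990)
V(m) = -10*m (V(m) = m*(-10) = -10*m)
k(B) = B/53 (k(B) = B*(1/53) = B/53)
-36120 - k(V(w)) = -36120 - (-10*√26)/53 = -36120 - (-10)*√26/53 = -36120 + 10*√26/53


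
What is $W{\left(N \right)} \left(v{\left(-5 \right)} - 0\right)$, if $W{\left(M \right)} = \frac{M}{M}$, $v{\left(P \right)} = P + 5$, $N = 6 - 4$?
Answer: $0$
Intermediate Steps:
$N = 2$ ($N = 6 - 4 = 2$)
$v{\left(P \right)} = 5 + P$
$W{\left(M \right)} = 1$
$W{\left(N \right)} \left(v{\left(-5 \right)} - 0\right) = 1 \left(\left(5 - 5\right) - 0\right) = 1 \left(0 + 0\right) = 1 \cdot 0 = 0$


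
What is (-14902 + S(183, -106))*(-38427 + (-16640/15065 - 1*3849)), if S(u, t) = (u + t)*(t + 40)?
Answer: 2545580225344/3013 ≈ 8.4487e+8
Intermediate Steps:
S(u, t) = (40 + t)*(t + u) (S(u, t) = (t + u)*(40 + t) = (40 + t)*(t + u))
(-14902 + S(183, -106))*(-38427 + (-16640/15065 - 1*3849)) = (-14902 + ((-106)² + 40*(-106) + 40*183 - 106*183))*(-38427 + (-16640/15065 - 1*3849)) = (-14902 + (11236 - 4240 + 7320 - 19398))*(-38427 + (-16640*1/15065 - 3849)) = (-14902 - 5082)*(-38427 + (-3328/3013 - 3849)) = -19984*(-38427 - 11600365/3013) = -19984*(-127380916/3013) = 2545580225344/3013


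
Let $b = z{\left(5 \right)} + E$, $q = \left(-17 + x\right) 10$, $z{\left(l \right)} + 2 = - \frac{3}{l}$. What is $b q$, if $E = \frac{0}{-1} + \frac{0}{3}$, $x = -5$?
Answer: $572$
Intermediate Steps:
$z{\left(l \right)} = -2 - \frac{3}{l}$
$E = 0$ ($E = 0 \left(-1\right) + 0 \cdot \frac{1}{3} = 0 + 0 = 0$)
$q = -220$ ($q = \left(-17 - 5\right) 10 = \left(-22\right) 10 = -220$)
$b = - \frac{13}{5}$ ($b = \left(-2 - \frac{3}{5}\right) + 0 = - \frac{13}{5} + 0 = - \frac{13}{5} \approx -2.6$)
$b q = \left(- \frac{13}{5}\right) \left(-220\right) = 572$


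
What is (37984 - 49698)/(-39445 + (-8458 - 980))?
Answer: 11714/48883 ≈ 0.23963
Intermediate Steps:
(37984 - 49698)/(-39445 + (-8458 - 980)) = -11714/(-39445 - 9438) = -11714/(-48883) = -11714*(-1/48883) = 11714/48883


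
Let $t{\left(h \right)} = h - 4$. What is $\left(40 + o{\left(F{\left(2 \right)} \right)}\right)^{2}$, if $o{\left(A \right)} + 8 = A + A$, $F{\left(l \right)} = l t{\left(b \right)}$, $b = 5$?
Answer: $1296$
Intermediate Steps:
$t{\left(h \right)} = -4 + h$
$F{\left(l \right)} = l$ ($F{\left(l \right)} = l \left(-4 + 5\right) = l 1 = l$)
$o{\left(A \right)} = -8 + 2 A$ ($o{\left(A \right)} = -8 + \left(A + A\right) = -8 + 2 A$)
$\left(40 + o{\left(F{\left(2 \right)} \right)}\right)^{2} = \left(40 + \left(-8 + 2 \cdot 2\right)\right)^{2} = \left(40 + \left(-8 + 4\right)\right)^{2} = \left(40 - 4\right)^{2} = 36^{2} = 1296$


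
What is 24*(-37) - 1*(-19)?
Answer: -869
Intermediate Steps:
24*(-37) - 1*(-19) = -888 + 19 = -869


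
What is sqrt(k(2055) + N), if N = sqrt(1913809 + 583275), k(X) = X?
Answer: sqrt(2055 + 2*sqrt(624271)) ≈ 60.293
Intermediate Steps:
N = 2*sqrt(624271) (N = sqrt(2497084) = 2*sqrt(624271) ≈ 1580.2)
sqrt(k(2055) + N) = sqrt(2055 + 2*sqrt(624271))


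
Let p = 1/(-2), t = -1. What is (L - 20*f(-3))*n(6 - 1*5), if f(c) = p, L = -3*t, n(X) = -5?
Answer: -65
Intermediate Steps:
p = -1/2 ≈ -0.50000
L = 3 (L = -3*(-1) = 3)
f(c) = -1/2
(L - 20*f(-3))*n(6 - 1*5) = (3 - 20*(-1/2))*(-5) = (3 + 10)*(-5) = 13*(-5) = -65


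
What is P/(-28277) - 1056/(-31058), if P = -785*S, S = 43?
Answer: 539111651/439113533 ≈ 1.2277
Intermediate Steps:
P = -33755 (P = -785*43 = -33755)
P/(-28277) - 1056/(-31058) = -33755/(-28277) - 1056/(-31058) = -33755*(-1/28277) - 1056*(-1/31058) = 33755/28277 + 528/15529 = 539111651/439113533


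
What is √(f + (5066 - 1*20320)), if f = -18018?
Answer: 2*I*√8318 ≈ 182.41*I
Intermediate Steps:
√(f + (5066 - 1*20320)) = √(-18018 + (5066 - 1*20320)) = √(-18018 + (5066 - 20320)) = √(-18018 - 15254) = √(-33272) = 2*I*√8318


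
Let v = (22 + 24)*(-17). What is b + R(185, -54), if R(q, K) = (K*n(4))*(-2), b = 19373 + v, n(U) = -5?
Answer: 18051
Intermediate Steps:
v = -782 (v = 46*(-17) = -782)
b = 18591 (b = 19373 - 782 = 18591)
R(q, K) = 10*K (R(q, K) = (K*(-5))*(-2) = -5*K*(-2) = 10*K)
b + R(185, -54) = 18591 + 10*(-54) = 18591 - 540 = 18051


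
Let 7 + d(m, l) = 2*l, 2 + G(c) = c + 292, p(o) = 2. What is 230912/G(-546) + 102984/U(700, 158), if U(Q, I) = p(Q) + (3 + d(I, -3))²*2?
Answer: -39610/101 ≈ -392.18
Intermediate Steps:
G(c) = 290 + c (G(c) = -2 + (c + 292) = -2 + (292 + c) = 290 + c)
d(m, l) = -7 + 2*l
U(Q, I) = 202 (U(Q, I) = 2 + (3 + (-7 + 2*(-3)))²*2 = 2 + (3 + (-7 - 6))²*2 = 2 + (3 - 13)²*2 = 2 + (-10)²*2 = 2 + 100*2 = 2 + 200 = 202)
230912/G(-546) + 102984/U(700, 158) = 230912/(290 - 546) + 102984/202 = 230912/(-256) + 102984*(1/202) = 230912*(-1/256) + 51492/101 = -902 + 51492/101 = -39610/101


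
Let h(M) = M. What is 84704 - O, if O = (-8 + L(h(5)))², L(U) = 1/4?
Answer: 1354303/16 ≈ 84644.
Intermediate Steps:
L(U) = ¼
O = 961/16 (O = (-8 + ¼)² = (-31/4)² = 961/16 ≈ 60.063)
84704 - O = 84704 - 1*961/16 = 84704 - 961/16 = 1354303/16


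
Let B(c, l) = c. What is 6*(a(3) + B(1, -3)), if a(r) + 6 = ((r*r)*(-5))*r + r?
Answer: -822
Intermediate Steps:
a(r) = -6 + r - 5*r³ (a(r) = -6 + (((r*r)*(-5))*r + r) = -6 + ((r²*(-5))*r + r) = -6 + ((-5*r²)*r + r) = -6 + (-5*r³ + r) = -6 + (r - 5*r³) = -6 + r - 5*r³)
6*(a(3) + B(1, -3)) = 6*((-6 + 3 - 5*3³) + 1) = 6*((-6 + 3 - 5*27) + 1) = 6*((-6 + 3 - 135) + 1) = 6*(-138 + 1) = 6*(-137) = -822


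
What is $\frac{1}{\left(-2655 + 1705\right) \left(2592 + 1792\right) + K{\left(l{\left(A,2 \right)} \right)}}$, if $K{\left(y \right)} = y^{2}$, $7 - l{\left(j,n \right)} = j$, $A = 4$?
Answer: $- \frac{1}{4164791} \approx -2.4011 \cdot 10^{-7}$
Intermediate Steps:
$l{\left(j,n \right)} = 7 - j$
$\frac{1}{\left(-2655 + 1705\right) \left(2592 + 1792\right) + K{\left(l{\left(A,2 \right)} \right)}} = \frac{1}{\left(-2655 + 1705\right) \left(2592 + 1792\right) + \left(7 - 4\right)^{2}} = \frac{1}{\left(-950\right) 4384 + \left(7 - 4\right)^{2}} = \frac{1}{-4164800 + 3^{2}} = \frac{1}{-4164800 + 9} = \frac{1}{-4164791} = - \frac{1}{4164791}$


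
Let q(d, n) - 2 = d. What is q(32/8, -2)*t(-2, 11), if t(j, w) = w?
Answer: 66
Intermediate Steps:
q(d, n) = 2 + d
q(32/8, -2)*t(-2, 11) = (2 + 32/8)*11 = (2 + 32*(1/8))*11 = (2 + 4)*11 = 6*11 = 66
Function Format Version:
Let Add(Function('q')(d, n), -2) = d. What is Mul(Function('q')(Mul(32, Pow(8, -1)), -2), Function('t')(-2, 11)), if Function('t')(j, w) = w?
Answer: 66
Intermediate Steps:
Function('q')(d, n) = Add(2, d)
Mul(Function('q')(Mul(32, Pow(8, -1)), -2), Function('t')(-2, 11)) = Mul(Add(2, Mul(32, Pow(8, -1))), 11) = Mul(Add(2, Mul(32, Rational(1, 8))), 11) = Mul(Add(2, 4), 11) = Mul(6, 11) = 66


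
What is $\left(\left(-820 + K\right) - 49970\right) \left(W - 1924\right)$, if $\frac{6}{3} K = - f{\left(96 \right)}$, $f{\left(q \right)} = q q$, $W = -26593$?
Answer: $1579784766$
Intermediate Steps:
$f{\left(q \right)} = q^{2}$
$K = -4608$ ($K = \frac{\left(-1\right) 96^{2}}{2} = \frac{\left(-1\right) 9216}{2} = \frac{1}{2} \left(-9216\right) = -4608$)
$\left(\left(-820 + K\right) - 49970\right) \left(W - 1924\right) = \left(\left(-820 - 4608\right) - 49970\right) \left(-26593 - 1924\right) = \left(-5428 - 49970\right) \left(-28517\right) = \left(-55398\right) \left(-28517\right) = 1579784766$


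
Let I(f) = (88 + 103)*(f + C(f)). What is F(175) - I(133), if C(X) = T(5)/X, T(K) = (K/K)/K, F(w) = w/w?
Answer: -16892521/665 ≈ -25402.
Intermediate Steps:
F(w) = 1
T(K) = 1/K
C(X) = 1/(5*X)
I(f) = 191*f + 191/(5*f) (I(f) = (88 + 103)*(f + 1/(5*f)) = 191*(f + 1/(5*f)) = 191*f + 191/(5*f))
F(175) - I(133) = 1 - (191*133 + (191/5)/133) = 1 - (25403 + (191/5)*(1/133)) = 1 - (25403 + 191/665) = 1 - 1*16893186/665 = 1 - 16893186/665 = -16892521/665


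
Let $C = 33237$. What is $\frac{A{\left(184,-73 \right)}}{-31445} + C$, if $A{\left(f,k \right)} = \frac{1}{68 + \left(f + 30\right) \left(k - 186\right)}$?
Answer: $\frac{57856719787471}{1740732310} \approx 33237.0$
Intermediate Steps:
$A{\left(f,k \right)} = \frac{1}{68 + \left(-186 + k\right) \left(30 + f\right)}$ ($A{\left(f,k \right)} = \frac{1}{68 + \left(30 + f\right) \left(-186 + k\right)} = \frac{1}{68 + \left(-186 + k\right) \left(30 + f\right)}$)
$\frac{A{\left(184,-73 \right)}}{-31445} + C = \frac{1}{\left(-5512 - 34224 + 30 \left(-73\right) + 184 \left(-73\right)\right) \left(-31445\right)} + 33237 = \frac{1}{-5512 - 34224 - 2190 - 13432} \left(- \frac{1}{31445}\right) + 33237 = \frac{1}{-55358} \left(- \frac{1}{31445}\right) + 33237 = \left(- \frac{1}{55358}\right) \left(- \frac{1}{31445}\right) + 33237 = \frac{1}{1740732310} + 33237 = \frac{57856719787471}{1740732310}$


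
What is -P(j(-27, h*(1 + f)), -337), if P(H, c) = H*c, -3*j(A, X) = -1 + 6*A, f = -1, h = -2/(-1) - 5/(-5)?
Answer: 54931/3 ≈ 18310.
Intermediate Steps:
h = 3 (h = -2*(-1) - 5*(-⅕) = 2 + 1 = 3)
j(A, X) = ⅓ - 2*A (j(A, X) = -(-1 + 6*A)/3 = ⅓ - 2*A)
-P(j(-27, h*(1 + f)), -337) = -(⅓ - 2*(-27))*(-337) = -(⅓ + 54)*(-337) = -163*(-337)/3 = -1*(-54931/3) = 54931/3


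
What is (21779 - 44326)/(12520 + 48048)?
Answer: -22547/60568 ≈ -0.37226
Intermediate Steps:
(21779 - 44326)/(12520 + 48048) = -22547/60568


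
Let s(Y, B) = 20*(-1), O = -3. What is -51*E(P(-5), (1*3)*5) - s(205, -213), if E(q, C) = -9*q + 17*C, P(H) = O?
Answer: -14362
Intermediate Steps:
P(H) = -3
s(Y, B) = -20
-51*E(P(-5), (1*3)*5) - s(205, -213) = -51*(-9*(-3) + 17*((1*3)*5)) - 1*(-20) = -51*(27 + 17*(3*5)) + 20 = -51*(27 + 17*15) + 20 = -51*(27 + 255) + 20 = -51*282 + 20 = -14382 + 20 = -14362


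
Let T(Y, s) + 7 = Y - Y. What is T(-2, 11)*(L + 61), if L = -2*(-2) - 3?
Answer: -434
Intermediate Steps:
L = 1 (L = 4 - 3 = 1)
T(Y, s) = -7 (T(Y, s) = -7 + (Y - Y) = -7 + 0 = -7)
T(-2, 11)*(L + 61) = -7*(1 + 61) = -7*62 = -434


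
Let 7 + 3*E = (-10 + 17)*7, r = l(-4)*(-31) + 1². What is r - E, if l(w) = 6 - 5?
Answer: -44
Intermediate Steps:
l(w) = 1
r = -30 (r = 1*(-31) + 1² = -31 + 1 = -30)
E = 14 (E = -7/3 + ((-10 + 17)*7)/3 = -7/3 + (7*7)/3 = -7/3 + (⅓)*49 = -7/3 + 49/3 = 14)
r - E = -30 - 1*14 = -30 - 14 = -44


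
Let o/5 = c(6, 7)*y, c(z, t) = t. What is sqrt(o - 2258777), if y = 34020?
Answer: I*sqrt(1068077) ≈ 1033.5*I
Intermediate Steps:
o = 1190700 (o = 5*(7*34020) = 5*238140 = 1190700)
sqrt(o - 2258777) = sqrt(1190700 - 2258777) = sqrt(-1068077) = I*sqrt(1068077)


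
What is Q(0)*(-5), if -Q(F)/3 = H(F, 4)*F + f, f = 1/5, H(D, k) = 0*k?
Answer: 3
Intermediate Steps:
H(D, k) = 0
f = 1/5 ≈ 0.20000
Q(F) = -3/5 (Q(F) = -3*(0*F + 1/5) = -3*(0 + 1/5) = -3*1/5 = -3/5)
Q(0)*(-5) = -3/5*(-5) = 3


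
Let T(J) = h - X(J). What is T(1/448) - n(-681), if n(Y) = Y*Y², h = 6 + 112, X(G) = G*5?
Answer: 141487968827/448 ≈ 3.1582e+8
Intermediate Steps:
X(G) = 5*G
h = 118
n(Y) = Y³
T(J) = 118 - 5*J
T(1/448) - n(-681) = (118 - 5/448) - 1*(-681)³ = (118 - 5*1/448) - 1*(-315821241) = (118 - 5/448) + 315821241 = 52859/448 + 315821241 = 141487968827/448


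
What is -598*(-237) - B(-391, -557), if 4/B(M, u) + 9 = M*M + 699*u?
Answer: 33514088950/236471 ≈ 1.4173e+5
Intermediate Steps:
B(M, u) = 4/(-9 + M² + 699*u) (B(M, u) = 4/(-9 + (M*M + 699*u)) = 4/(-9 + (M² + 699*u)) = 4/(-9 + M² + 699*u))
-598*(-237) - B(-391, -557) = -598*(-237) - 4/(-9 + (-391)² + 699*(-557)) = 141726 - 4/(-9 + 152881 - 389343) = 141726 - 4/(-236471) = 141726 - 4*(-1)/236471 = 141726 - 1*(-4/236471) = 141726 + 4/236471 = 33514088950/236471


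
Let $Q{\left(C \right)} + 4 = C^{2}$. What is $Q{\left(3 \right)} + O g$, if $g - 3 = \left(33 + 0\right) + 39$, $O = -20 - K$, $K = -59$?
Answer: $2930$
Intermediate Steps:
$Q{\left(C \right)} = -4 + C^{2}$
$O = 39$ ($O = -20 - -59 = -20 + 59 = 39$)
$g = 75$ ($g = 3 + \left(\left(33 + 0\right) + 39\right) = 3 + \left(33 + 39\right) = 3 + 72 = 75$)
$Q{\left(3 \right)} + O g = \left(-4 + 3^{2}\right) + 39 \cdot 75 = \left(-4 + 9\right) + 2925 = 5 + 2925 = 2930$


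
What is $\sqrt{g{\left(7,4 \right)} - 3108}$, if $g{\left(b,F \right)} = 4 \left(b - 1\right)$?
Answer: $2 i \sqrt{771} \approx 55.534 i$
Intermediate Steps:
$g{\left(b,F \right)} = -4 + 4 b$ ($g{\left(b,F \right)} = 4 \left(-1 + b\right) = -4 + 4 b$)
$\sqrt{g{\left(7,4 \right)} - 3108} = \sqrt{\left(-4 + 4 \cdot 7\right) - 3108} = \sqrt{\left(-4 + 28\right) - 3108} = \sqrt{24 - 3108} = \sqrt{-3084} = 2 i \sqrt{771}$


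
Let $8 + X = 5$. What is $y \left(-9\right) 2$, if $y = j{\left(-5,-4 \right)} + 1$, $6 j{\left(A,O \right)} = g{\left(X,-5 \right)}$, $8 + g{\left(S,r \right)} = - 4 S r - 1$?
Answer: $189$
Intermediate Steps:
$X = -3$ ($X = -8 + 5 = -3$)
$g{\left(S,r \right)} = -9 - 4 S r$ ($g{\left(S,r \right)} = -8 + \left(- 4 S r - 1\right) = -8 - \left(1 + 4 S r\right) = -9 - 4 S r$)
$j{\left(A,O \right)} = - \frac{23}{2}$ ($j{\left(A,O \right)} = \frac{-9 - \left(-12\right) \left(-5\right)}{6} = \frac{-9 - 60}{6} = \frac{1}{6} \left(-69\right) = - \frac{23}{2}$)
$y = - \frac{21}{2}$ ($y = - \frac{23}{2} + 1 = - \frac{21}{2} \approx -10.5$)
$y \left(-9\right) 2 = \left(- \frac{21}{2}\right) \left(-9\right) 2 = \frac{189}{2} \cdot 2 = 189$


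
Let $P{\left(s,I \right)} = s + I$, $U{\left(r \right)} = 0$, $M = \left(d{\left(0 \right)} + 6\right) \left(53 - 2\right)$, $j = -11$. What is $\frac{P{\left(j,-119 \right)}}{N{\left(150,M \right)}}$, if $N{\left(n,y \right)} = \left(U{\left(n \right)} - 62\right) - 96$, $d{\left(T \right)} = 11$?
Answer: $\frac{65}{79} \approx 0.82278$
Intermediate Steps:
$M = 867$ ($M = \left(11 + 6\right) \left(53 - 2\right) = 17 \cdot 51 = 867$)
$N{\left(n,y \right)} = -158$ ($N{\left(n,y \right)} = \left(0 - 62\right) - 96 = -62 - 96 = -158$)
$P{\left(s,I \right)} = I + s$
$\frac{P{\left(j,-119 \right)}}{N{\left(150,M \right)}} = \frac{-119 - 11}{-158} = \left(-130\right) \left(- \frac{1}{158}\right) = \frac{65}{79}$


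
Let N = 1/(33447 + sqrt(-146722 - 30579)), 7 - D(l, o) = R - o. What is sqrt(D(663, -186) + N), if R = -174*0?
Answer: sqrt(-11598175840642130 - 57910*I*sqrt(177301))/8049490 ≈ 1.4064e-8 - 13.379*I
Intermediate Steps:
R = 0
D(l, o) = 7 + o (D(l, o) = 7 - (0 - o) = 7 - (-1)*o = 7 + o)
N = 1/(33447 + I*sqrt(177301)) (N = 1/(33447 + sqrt(-177301)) = 1/(33447 + I*sqrt(177301)) ≈ 2.9893e-5 - 3.763e-7*I)
sqrt(D(663, -186) + N) = sqrt((7 - 186) + (33447/1118879110 - I*sqrt(177301)/1118879110)) = sqrt(-179 + (33447/1118879110 - I*sqrt(177301)/1118879110)) = sqrt(-200279327243/1118879110 - I*sqrt(177301)/1118879110)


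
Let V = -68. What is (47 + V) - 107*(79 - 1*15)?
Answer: -6869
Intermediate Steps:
(47 + V) - 107*(79 - 1*15) = (47 - 68) - 107*(79 - 1*15) = -21 - 107*(79 - 15) = -21 - 107*64 = -21 - 6848 = -6869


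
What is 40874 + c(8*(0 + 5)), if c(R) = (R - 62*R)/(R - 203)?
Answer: 6664902/163 ≈ 40889.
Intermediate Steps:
c(R) = -61*R/(-203 + R) (c(R) = (-61*R)/(-203 + R) = -61*R/(-203 + R))
40874 + c(8*(0 + 5)) = 40874 - 61*8*(0 + 5)/(-203 + 8*(0 + 5)) = 40874 - 61*8*5/(-203 + 8*5) = 40874 - 61*40/(-203 + 40) = 40874 - 61*40/(-163) = 40874 - 61*40*(-1/163) = 40874 + 2440/163 = 6664902/163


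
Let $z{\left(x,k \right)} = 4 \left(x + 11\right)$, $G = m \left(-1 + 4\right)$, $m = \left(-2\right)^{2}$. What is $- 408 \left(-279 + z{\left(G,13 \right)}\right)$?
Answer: $76296$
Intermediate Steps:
$m = 4$
$G = 12$ ($G = 4 \left(-1 + 4\right) = 4 \cdot 3 = 12$)
$z{\left(x,k \right)} = 44 + 4 x$ ($z{\left(x,k \right)} = 4 \left(11 + x\right) = 44 + 4 x$)
$- 408 \left(-279 + z{\left(G,13 \right)}\right) = - 408 \left(-279 + \left(44 + 4 \cdot 12\right)\right) = - 408 \left(-279 + \left(44 + 48\right)\right) = - 408 \left(-279 + 92\right) = \left(-408\right) \left(-187\right) = 76296$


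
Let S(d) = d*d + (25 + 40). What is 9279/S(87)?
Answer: 9279/7634 ≈ 1.2155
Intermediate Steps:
S(d) = 65 + d**2 (S(d) = d**2 + 65 = 65 + d**2)
9279/S(87) = 9279/(65 + 87**2) = 9279/(65 + 7569) = 9279/7634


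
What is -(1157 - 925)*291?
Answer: -67512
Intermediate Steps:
-(1157 - 925)*291 = -232*291 = -1*67512 = -67512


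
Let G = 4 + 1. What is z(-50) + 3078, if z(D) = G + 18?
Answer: 3101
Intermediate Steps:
G = 5
z(D) = 23 (z(D) = 5 + 18 = 23)
z(-50) + 3078 = 23 + 3078 = 3101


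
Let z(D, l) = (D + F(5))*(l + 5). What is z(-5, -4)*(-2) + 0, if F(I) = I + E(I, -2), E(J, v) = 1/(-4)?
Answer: ½ ≈ 0.50000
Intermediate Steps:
E(J, v) = -¼
F(I) = -¼ + I (F(I) = I - ¼ = -¼ + I)
z(D, l) = (5 + l)*(19/4 + D) (z(D, l) = (D + (-¼ + 5))*(l + 5) = (D + 19/4)*(5 + l) = (19/4 + D)*(5 + l) = (5 + l)*(19/4 + D))
z(-5, -4)*(-2) + 0 = (95/4 + 5*(-5) + (19/4)*(-4) - 5*(-4))*(-2) + 0 = (95/4 - 25 - 19 + 20)*(-2) + 0 = -¼*(-2) + 0 = ½ + 0 = ½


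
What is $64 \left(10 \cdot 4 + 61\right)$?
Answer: $6464$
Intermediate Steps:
$64 \left(10 \cdot 4 + 61\right) = 64 \left(40 + 61\right) = 64 \cdot 101 = 6464$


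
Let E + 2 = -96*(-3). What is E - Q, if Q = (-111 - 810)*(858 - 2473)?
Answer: -1487129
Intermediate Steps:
Q = 1487415 (Q = -921*(-1615) = 1487415)
E = 286 (E = -2 - 96*(-3) = -2 + 288 = 286)
E - Q = 286 - 1*1487415 = 286 - 1487415 = -1487129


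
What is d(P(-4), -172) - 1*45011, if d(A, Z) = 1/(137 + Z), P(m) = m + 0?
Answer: -1575386/35 ≈ -45011.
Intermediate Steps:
P(m) = m
d(P(-4), -172) - 1*45011 = 1/(137 - 172) - 1*45011 = 1/(-35) - 45011 = -1/35 - 45011 = -1575386/35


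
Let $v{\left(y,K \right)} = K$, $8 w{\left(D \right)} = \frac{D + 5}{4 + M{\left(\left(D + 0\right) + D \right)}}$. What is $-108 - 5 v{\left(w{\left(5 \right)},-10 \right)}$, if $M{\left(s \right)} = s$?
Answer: $-58$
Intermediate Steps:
$w{\left(D \right)} = \frac{5 + D}{8 \left(4 + 2 D\right)}$ ($w{\left(D \right)} = \frac{\left(D + 5\right) \frac{1}{4 + \left(\left(D + 0\right) + D\right)}}{8} = \frac{\left(5 + D\right) \frac{1}{4 + \left(D + D\right)}}{8} = \frac{\left(5 + D\right) \frac{1}{4 + 2 D}}{8} = \frac{\frac{1}{4 + 2 D} \left(5 + D\right)}{8} = \frac{5 + D}{8 \left(4 + 2 D\right)}$)
$-108 - 5 v{\left(w{\left(5 \right)},-10 \right)} = -108 - -50 = -108 + 50 = -58$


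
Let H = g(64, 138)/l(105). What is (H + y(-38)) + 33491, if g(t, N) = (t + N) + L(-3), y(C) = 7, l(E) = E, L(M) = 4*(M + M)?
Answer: 3517468/105 ≈ 33500.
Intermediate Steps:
L(M) = 8*M (L(M) = 4*(2*M) = 8*M)
g(t, N) = -24 + N + t (g(t, N) = (t + N) + 8*(-3) = (N + t) - 24 = -24 + N + t)
H = 178/105 (H = (-24 + 138 + 64)/105 = 178*(1/105) = 178/105 ≈ 1.6952)
(H + y(-38)) + 33491 = (178/105 + 7) + 33491 = 913/105 + 33491 = 3517468/105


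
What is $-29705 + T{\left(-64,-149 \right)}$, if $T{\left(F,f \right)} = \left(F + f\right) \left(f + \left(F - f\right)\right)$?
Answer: $-16073$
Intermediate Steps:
$T{\left(F,f \right)} = F \left(F + f\right)$ ($T{\left(F,f \right)} = \left(F + f\right) F = F \left(F + f\right)$)
$-29705 + T{\left(-64,-149 \right)} = -29705 - 64 \left(-64 - 149\right) = -29705 - -13632 = -29705 + 13632 = -16073$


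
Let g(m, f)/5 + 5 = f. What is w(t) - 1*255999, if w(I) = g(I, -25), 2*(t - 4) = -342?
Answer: -256149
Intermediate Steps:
t = -167 (t = 4 + (1/2)*(-342) = 4 - 171 = -167)
g(m, f) = -25 + 5*f
w(I) = -150 (w(I) = -25 + 5*(-25) = -25 - 125 = -150)
w(t) - 1*255999 = -150 - 1*255999 = -150 - 255999 = -256149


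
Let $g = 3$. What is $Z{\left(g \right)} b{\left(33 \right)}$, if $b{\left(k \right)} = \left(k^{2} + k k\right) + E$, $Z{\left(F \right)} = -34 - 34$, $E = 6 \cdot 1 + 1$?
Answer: $-148580$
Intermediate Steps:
$E = 7$ ($E = 6 + 1 = 7$)
$Z{\left(F \right)} = -68$ ($Z{\left(F \right)} = -34 - 34 = -68$)
$b{\left(k \right)} = 7 + 2 k^{2}$ ($b{\left(k \right)} = \left(k^{2} + k k\right) + 7 = \left(k^{2} + k^{2}\right) + 7 = 2 k^{2} + 7 = 7 + 2 k^{2}$)
$Z{\left(g \right)} b{\left(33 \right)} = - 68 \left(7 + 2 \cdot 33^{2}\right) = - 68 \left(7 + 2 \cdot 1089\right) = - 68 \left(7 + 2178\right) = \left(-68\right) 2185 = -148580$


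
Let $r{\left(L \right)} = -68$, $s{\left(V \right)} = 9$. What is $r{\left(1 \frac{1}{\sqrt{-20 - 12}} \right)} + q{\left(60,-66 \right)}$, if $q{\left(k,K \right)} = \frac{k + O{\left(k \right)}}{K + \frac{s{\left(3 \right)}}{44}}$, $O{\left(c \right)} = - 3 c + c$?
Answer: $- \frac{12948}{193} \approx -67.088$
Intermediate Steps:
$O{\left(c \right)} = - 2 c$
$q{\left(k,K \right)} = - \frac{k}{\frac{9}{44} + K}$ ($q{\left(k,K \right)} = \frac{k - 2 k}{K + \frac{9}{44}} = \frac{\left(-1\right) k}{K + 9 \cdot \frac{1}{44}} = \frac{\left(-1\right) k}{K + \frac{9}{44}} = \frac{\left(-1\right) k}{\frac{9}{44} + K} = - \frac{k}{\frac{9}{44} + K}$)
$r{\left(1 \frac{1}{\sqrt{-20 - 12}} \right)} + q{\left(60,-66 \right)} = -68 - \frac{2640}{9 + 44 \left(-66\right)} = -68 - \frac{2640}{9 - 2904} = -68 - \frac{2640}{-2895} = -68 - 2640 \left(- \frac{1}{2895}\right) = -68 + \frac{176}{193} = - \frac{12948}{193}$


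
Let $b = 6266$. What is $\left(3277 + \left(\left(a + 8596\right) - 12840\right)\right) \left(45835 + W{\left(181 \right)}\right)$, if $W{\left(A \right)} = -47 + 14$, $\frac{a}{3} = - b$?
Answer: $-905276530$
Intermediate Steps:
$a = -18798$ ($a = 3 \left(\left(-1\right) 6266\right) = 3 \left(-6266\right) = -18798$)
$W{\left(A \right)} = -33$
$\left(3277 + \left(\left(a + 8596\right) - 12840\right)\right) \left(45835 + W{\left(181 \right)}\right) = \left(3277 + \left(\left(-18798 + 8596\right) - 12840\right)\right) \left(45835 - 33\right) = \left(3277 - 23042\right) 45802 = \left(-19765\right) 45802 = -905276530$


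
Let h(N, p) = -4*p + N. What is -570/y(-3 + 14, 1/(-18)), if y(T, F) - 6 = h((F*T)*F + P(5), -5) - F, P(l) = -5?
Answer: -184680/6833 ≈ -27.028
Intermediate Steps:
h(N, p) = N - 4*p
y(T, F) = 21 - F + T*F² (y(T, F) = 6 + ((((F*T)*F - 5) - 4*(-5)) - F) = 6 + (((T*F² - 5) + 20) - F) = 6 + (((-5 + T*F²) + 20) - F) = 6 + ((15 + T*F²) - F) = 6 + (15 - F + T*F²) = 21 - F + T*F²)
-570/y(-3 + 14, 1/(-18)) = -570/(21 - 1/(-18) + (-3 + 14)*(1/(-18))²) = -570/(21 - 1*(-1/18) + 11*(-1/18)²) = -570/(21 + 1/18 + 11*(1/324)) = -570/(21 + 1/18 + 11/324) = -570/6833/324 = -570*324/6833 = -184680/6833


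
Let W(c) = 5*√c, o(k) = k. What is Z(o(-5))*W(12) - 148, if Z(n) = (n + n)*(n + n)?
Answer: -148 + 1000*√3 ≈ 1584.1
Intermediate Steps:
Z(n) = 4*n² (Z(n) = (2*n)*(2*n) = 4*n²)
Z(o(-5))*W(12) - 148 = (4*(-5)²)*(5*√12) - 148 = (4*25)*(5*(2*√3)) - 148 = 100*(10*√3) - 148 = 1000*√3 - 148 = -148 + 1000*√3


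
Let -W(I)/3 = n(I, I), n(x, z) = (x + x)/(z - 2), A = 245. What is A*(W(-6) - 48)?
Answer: -25725/2 ≈ -12863.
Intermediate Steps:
n(x, z) = 2*x/(-2 + z) (n(x, z) = (2*x)/(-2 + z) = 2*x/(-2 + z))
W(I) = -6*I/(-2 + I)
A*(W(-6) - 48) = 245*(-6*(-6)/(-2 - 6) - 48) = 245*(-6*(-6)/(-8) - 48) = 245*(-6*(-6)*(-1/8) - 48) = 245*(-9/2 - 48) = 245*(-105/2) = -25725/2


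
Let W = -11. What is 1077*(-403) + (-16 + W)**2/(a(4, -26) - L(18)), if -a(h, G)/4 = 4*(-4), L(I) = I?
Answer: -19964697/46 ≈ -4.3402e+5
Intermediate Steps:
a(h, G) = 64 (a(h, G) = -16*(-4) = -4*(-16) = 64)
1077*(-403) + (-16 + W)**2/(a(4, -26) - L(18)) = 1077*(-403) + (-16 - 11)**2/(64 - 1*18) = -434031 + (-27)**2/(64 - 18) = -434031 + 729/46 = -19964697/46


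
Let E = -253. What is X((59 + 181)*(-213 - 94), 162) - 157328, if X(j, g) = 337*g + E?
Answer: -102987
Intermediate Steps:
X(j, g) = -253 + 337*g (X(j, g) = 337*g - 253 = -253 + 337*g)
X((59 + 181)*(-213 - 94), 162) - 157328 = (-253 + 337*162) - 157328 = (-253 + 54594) - 157328 = 54341 - 157328 = -102987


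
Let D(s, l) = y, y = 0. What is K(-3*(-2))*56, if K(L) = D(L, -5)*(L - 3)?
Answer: 0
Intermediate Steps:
D(s, l) = 0
K(L) = 0 (K(L) = 0*(L - 3) = 0*(-3 + L) = 0)
K(-3*(-2))*56 = 0*56 = 0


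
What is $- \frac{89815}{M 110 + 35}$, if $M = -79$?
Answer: $\frac{17963}{1731} \approx 10.377$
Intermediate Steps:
$- \frac{89815}{M 110 + 35} = - \frac{89815}{\left(-79\right) 110 + 35} = - \frac{89815}{-8690 + 35} = - \frac{89815}{-8655} = \left(-89815\right) \left(- \frac{1}{8655}\right) = \frac{17963}{1731}$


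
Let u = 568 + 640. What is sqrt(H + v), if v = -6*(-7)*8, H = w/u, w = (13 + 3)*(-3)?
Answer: sqrt(7660230)/151 ≈ 18.329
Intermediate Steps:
u = 1208
w = -48 (w = 16*(-3) = -48)
H = -6/151 (H = -48/1208 = -48*1/1208 = -6/151 ≈ -0.039735)
v = 336 (v = 42*8 = 336)
sqrt(H + v) = sqrt(-6/151 + 336) = sqrt(50730/151) = sqrt(7660230)/151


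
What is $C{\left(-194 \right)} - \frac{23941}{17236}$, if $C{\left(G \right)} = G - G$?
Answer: $- \frac{23941}{17236} \approx -1.389$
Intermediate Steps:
$C{\left(G \right)} = 0$
$C{\left(-194 \right)} - \frac{23941}{17236} = 0 - \frac{23941}{17236} = - \frac{23941}{17236}$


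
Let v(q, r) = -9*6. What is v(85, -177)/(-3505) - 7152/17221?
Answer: -24137826/60359605 ≈ -0.39990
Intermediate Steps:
v(q, r) = -54
v(85, -177)/(-3505) - 7152/17221 = -54/(-3505) - 7152/17221 = -54*(-1/3505) - 7152*1/17221 = 54/3505 - 7152/17221 = -24137826/60359605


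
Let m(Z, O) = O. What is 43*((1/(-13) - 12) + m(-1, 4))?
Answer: -4515/13 ≈ -347.31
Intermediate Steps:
43*((1/(-13) - 12) + m(-1, 4)) = 43*((1/(-13) - 12) + 4) = 43*((-1/13 - 12) + 4) = 43*(-157/13 + 4) = 43*(-105/13) = -4515/13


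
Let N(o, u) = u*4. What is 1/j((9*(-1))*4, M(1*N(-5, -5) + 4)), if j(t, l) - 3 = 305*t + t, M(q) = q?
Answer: -1/11013 ≈ -9.0802e-5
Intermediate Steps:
N(o, u) = 4*u
j(t, l) = 3 + 306*t (j(t, l) = 3 + (305*t + t) = 3 + 306*t)
1/j((9*(-1))*4, M(1*N(-5, -5) + 4)) = 1/(3 + 306*((9*(-1))*4)) = 1/(3 + 306*(-9*4)) = 1/(3 + 306*(-36)) = 1/(3 - 11016) = 1/(-11013) = -1/11013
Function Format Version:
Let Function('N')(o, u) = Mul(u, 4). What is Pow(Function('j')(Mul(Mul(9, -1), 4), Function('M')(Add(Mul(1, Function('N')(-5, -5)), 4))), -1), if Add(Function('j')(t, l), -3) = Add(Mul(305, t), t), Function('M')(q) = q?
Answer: Rational(-1, 11013) ≈ -9.0802e-5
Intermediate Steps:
Function('N')(o, u) = Mul(4, u)
Function('j')(t, l) = Add(3, Mul(306, t)) (Function('j')(t, l) = Add(3, Add(Mul(305, t), t)) = Add(3, Mul(306, t)))
Pow(Function('j')(Mul(Mul(9, -1), 4), Function('M')(Add(Mul(1, Function('N')(-5, -5)), 4))), -1) = Pow(Add(3, Mul(306, Mul(Mul(9, -1), 4))), -1) = Pow(Add(3, Mul(306, Mul(-9, 4))), -1) = Pow(Add(3, Mul(306, -36)), -1) = Pow(Add(3, -11016), -1) = Pow(-11013, -1) = Rational(-1, 11013)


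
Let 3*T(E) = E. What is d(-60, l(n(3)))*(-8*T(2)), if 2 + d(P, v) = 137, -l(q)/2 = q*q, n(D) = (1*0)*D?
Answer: -720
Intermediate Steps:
n(D) = 0 (n(D) = 0*D = 0)
l(q) = -2*q² (l(q) = -2*q*q = -2*q²)
T(E) = E/3
d(P, v) = 135 (d(P, v) = -2 + 137 = 135)
d(-60, l(n(3)))*(-8*T(2)) = 135*(-8*2/3) = 135*(-8*⅔) = 135*(-16/3) = -720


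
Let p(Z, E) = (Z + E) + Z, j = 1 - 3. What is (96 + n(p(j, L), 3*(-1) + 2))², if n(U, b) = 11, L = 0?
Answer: 11449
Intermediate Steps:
j = -2
p(Z, E) = E + 2*Z (p(Z, E) = (E + Z) + Z = E + 2*Z)
(96 + n(p(j, L), 3*(-1) + 2))² = (96 + 11)² = 107² = 11449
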